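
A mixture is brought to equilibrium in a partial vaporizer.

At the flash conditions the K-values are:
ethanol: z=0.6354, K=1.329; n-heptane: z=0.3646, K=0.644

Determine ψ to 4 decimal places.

ψ = 0.6766

Rachford–Rice: g(ψ) = Σ zᵢ(Kᵢ−1)/(1+ψ(Kᵢ−1)) = 0.
g(0) = ΣzᵢKᵢ − 1 = 0.0792 and g(1) = 1 − Σzᵢ/Kᵢ = -0.0443, so a root lies in (0, 1).
Iterate (Newton) starting at ψ = 0.5:
  ψ = 0.5000: g = 0.02161, g' = -0.1191 → ψ = 0.6815
  ψ = 0.6815: g = -0.00061, g' = -0.1264 → ψ = 0.6766
Converged at ψ = 0.6766.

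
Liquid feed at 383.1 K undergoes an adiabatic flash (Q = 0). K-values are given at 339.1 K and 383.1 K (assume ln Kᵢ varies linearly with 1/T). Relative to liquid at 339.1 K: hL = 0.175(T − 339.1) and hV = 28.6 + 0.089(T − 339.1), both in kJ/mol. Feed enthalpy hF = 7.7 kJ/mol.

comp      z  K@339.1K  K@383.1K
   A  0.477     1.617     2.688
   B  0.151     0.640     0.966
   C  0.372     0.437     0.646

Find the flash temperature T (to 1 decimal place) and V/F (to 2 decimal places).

Adiabatic flash: solve Rachford–Rice at each trial T, then check hF = ψ·hV(T) + (1−ψ)·hL(T).
  T = 339.1 K: K = (1.617, 0.640, 0.437), RR gives ψ = 0.096, H_out = 2.759 kJ/mol
  T = 383.1 K: K = (2.688, 0.966, 0.646), RR gives ψ = 1.000, H_out = 32.516 kJ/mol
  T = 361.1 K: K = (2.117, 0.796, 0.538), RR gives ψ = 0.724, H_out = 23.188 kJ/mol
  T = 350.1 K: K = (1.858, 0.716, 0.486), RR gives ψ = 0.444, H_out = 14.192 kJ/mol
  T = 344.6 K: K = (1.735, 0.678, 0.461), RR gives ψ = 0.284, H_out = 8.954 kJ/mol
  T = 341.9 K: K = (1.677, 0.659, 0.449), RR gives ψ = 0.197, H_out = 6.064 kJ/mol
  T = 343.2 K: K = (1.705, 0.668, 0.455), RR gives ψ = 0.240, H_out = 7.487 kJ/mol
Linear interpolation between T = 343.2 (H_out = 7.487) and T = 344.6 (H_out = 8.954) on hF = 7.7 gives T ≈ 343.4 K, at which ψ = 0.25.

T = 343.4 K, V/F = 0.25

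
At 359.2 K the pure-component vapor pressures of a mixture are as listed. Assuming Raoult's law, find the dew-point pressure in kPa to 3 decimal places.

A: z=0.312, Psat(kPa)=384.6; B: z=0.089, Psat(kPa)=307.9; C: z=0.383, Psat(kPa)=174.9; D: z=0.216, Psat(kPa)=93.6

Pdew = 178.642 kPa

At the dew point ψ → 1, so Σzᵢ/Kᵢ = 1 with Kᵢ = Pᵢˢᵃᵗ/P ⇒ 1/P = Σzᵢ/Pᵢˢᵃᵗ.
1/P = 0.312/384.6 + 0.089/307.9 + 0.383/174.9 + 0.216/93.6 = 0.005598 ⇒ P = 178.642 kPa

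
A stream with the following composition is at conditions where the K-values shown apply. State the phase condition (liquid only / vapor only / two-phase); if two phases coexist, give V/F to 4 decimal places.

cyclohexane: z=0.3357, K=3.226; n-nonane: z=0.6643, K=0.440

ΣzᵢKᵢ = 1.3753; Σzᵢ/Kᵢ = 1.6138.
Both exceed 1, so a two-phase solution exists.
Rachford–Rice: g(ψ) = Σ zᵢ(Kᵢ−1)/(1+ψ(Kᵢ−1)) = 0.
Binary case is linear: z₁(K₁−1)(1+ψ(K₂−1)) + z₂(K₂−1)(1+ψ(K₁−1)) = 0
⇒ ψ = [z₁(K₁−1)+z₂(K₂−1)] / [−(K₁−1)(K₂−1)] = 0.37526/1.24656 = 0.3010

two-phase, V/F = 0.3010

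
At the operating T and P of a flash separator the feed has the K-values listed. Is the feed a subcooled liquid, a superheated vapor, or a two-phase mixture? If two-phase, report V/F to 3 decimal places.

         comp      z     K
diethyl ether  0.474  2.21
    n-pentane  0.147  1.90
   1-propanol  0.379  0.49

ΣzᵢKᵢ = 1.513; Σzᵢ/Kᵢ = 1.065.
Both exceed 1, so a two-phase solution exists.
Newton iteration, ψ⁰ = 0.5:
  ψ = 0.500: g = 0.1891, g' = -0.504 → ψ = 0.876
  ψ = 0.876: g = 0.0033, g' = -0.523 → ψ = 0.882
Converged at ψ = 0.882.

two-phase, V/F = 0.882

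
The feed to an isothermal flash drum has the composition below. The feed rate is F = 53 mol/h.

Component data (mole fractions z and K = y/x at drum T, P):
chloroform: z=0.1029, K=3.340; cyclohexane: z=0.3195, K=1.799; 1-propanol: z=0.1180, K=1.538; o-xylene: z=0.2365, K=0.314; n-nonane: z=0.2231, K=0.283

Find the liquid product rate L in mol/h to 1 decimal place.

Rachford–Rice: g(ψ) = Σ zᵢ(Kᵢ−1)/(1+ψ(Kᵢ−1)) = 0.
g(0) = ΣzᵢKᵢ − 1 = 0.2373 and g(1) = 1 − Σzᵢ/Kᵢ = -0.8267, so a root lies in (0, 1).
Newton–Raphson from ψ = 0.51:
  ψ = 0.5100: g = -0.16075, g' = -0.7895 → ψ = 0.3064
  ψ = 0.3064: g = -0.01058, g' = -0.7147 → ψ = 0.2916
Converged at ψ = 0.2916.
Then V = ψ·F = 0.2916·53 = 15.5 mol/h and L = F − V = 37.5 mol/h.

L = 37.5 mol/h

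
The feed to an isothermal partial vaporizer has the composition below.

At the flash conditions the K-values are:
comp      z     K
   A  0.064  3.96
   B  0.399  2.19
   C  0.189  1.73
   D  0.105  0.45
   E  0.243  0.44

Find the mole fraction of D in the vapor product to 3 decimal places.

Material balance + equilibrium reduce to Σ zᵢ(Kᵢ−1)/(1+ψ(Kᵢ−1)) = 0.
Check two-phase: ΣzᵢKᵢ = 1.608 > 1 and Σzᵢ/Kᵢ = 1.093 > 1, so g(0) = 0.608 > 0 and g(1) = -0.093 < 0.
Newton iteration, ψ⁰ = 0.31:
  ψ = 0.310: g = 0.3239, g' = -0.679 → ψ = 0.787
  ψ = 0.787: g = 0.0445, g' = -0.584 → ψ = 0.863
  ψ = 0.863: g = -0.0013, g' = -0.620 → ψ = 0.861
Converged at ψ = 0.861.
Compositions from xᵢ = zᵢ/(1+ψ(Kᵢ−1)), yᵢ = Kᵢxᵢ:
  A: x = 0.018, y = 0.071
  B: x = 0.197, y = 0.432
  C: x = 0.116, y = 0.201
  D: x = 0.199, y = 0.090
  E: x = 0.469, y = 0.207

y_D = 0.090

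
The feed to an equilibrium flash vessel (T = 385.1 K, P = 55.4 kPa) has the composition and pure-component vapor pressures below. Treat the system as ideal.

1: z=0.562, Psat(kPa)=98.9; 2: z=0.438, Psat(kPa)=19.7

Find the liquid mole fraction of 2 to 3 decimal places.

Raoult's law: Kᵢ = Pᵢˢᵃᵗ/P = Pᵢˢᵃᵗ/55.4.
  K_1 = 98.9/55.4 = 1.78520, K_2 = 19.7/55.4 = 0.35560
Material balance + equilibrium reduce to Σ zᵢ(Kᵢ−1)/(1+V/F(Kᵢ−1)) = 0.
g(0) = ΣzᵢKᵢ − 1 = 0.159 and g(1) = 1 − Σzᵢ/Kᵢ = -0.547, so a root lies in (0, 1).
Binary case is linear: z₁(K₁−1)(1+V/F(K₂−1)) + z₂(K₂−1)(1+V/F(K₁−1)) = 0
⇒ V/F = [z₁(K₁−1)+z₂(K₂−1)] / [−(K₁−1)(K₂−1)] = 0.1590/0.5060 = 0.314
Compositions from xᵢ = zᵢ/(1+V/F(Kᵢ−1)), yᵢ = Kᵢxᵢ:
  1: x = 0.451, y = 0.805
  2: x = 0.549, y = 0.195

x_2 = 0.549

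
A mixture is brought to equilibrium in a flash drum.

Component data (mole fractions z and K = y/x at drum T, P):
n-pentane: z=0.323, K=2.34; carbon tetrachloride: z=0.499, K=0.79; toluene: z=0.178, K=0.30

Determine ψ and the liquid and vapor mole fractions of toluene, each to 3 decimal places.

ψ = 0.387, x_toluene = 0.244, y_toluene = 0.073

Iterate (Newton) starting at ψ = 0.5:
  ψ = 0.500: g = -0.0496, g' = -0.442 → ψ = 0.388
  ψ = 0.388: g = -0.0003, g' = -0.442 → ψ = 0.387
Converged at ψ = 0.387.
Compositions from xᵢ = zᵢ/(1+ψ(Kᵢ−1)), yᵢ = Kᵢxᵢ:
  n-pentane: x = 0.213, y = 0.498
  carbon tetrachloride: x = 0.543, y = 0.429
  toluene: x = 0.244, y = 0.073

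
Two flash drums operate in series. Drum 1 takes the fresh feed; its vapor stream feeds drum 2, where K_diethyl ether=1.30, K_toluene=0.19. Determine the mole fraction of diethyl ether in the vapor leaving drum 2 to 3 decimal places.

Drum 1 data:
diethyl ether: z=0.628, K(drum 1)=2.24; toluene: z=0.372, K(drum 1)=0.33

Drum 1:
Material balance + equilibrium reduce to Σ zᵢ(Kᵢ−1)/(1+ψ₁(Kᵢ−1)) = 0.
Feasibility: ΣzᵢKᵢ = 1.529, Σzᵢ/Kᵢ = 1.408 — both > 1, two phases present.
Binary case is linear: z₁(K₁−1)(1+ψ₁(K₂−1)) + z₂(K₂−1)(1+ψ₁(K₁−1)) = 0
⇒ ψ₁ = [z₁(K₁−1)+z₂(K₂−1)] / [−(K₁−1)(K₂−1)] = 0.5295/0.8308 = 0.637
Drum-1 compositions:
  diethyl ether: x = 0.351, y = 0.786
  toluene: x = 0.649, y = 0.214
Drum-2 feed = drum-1 vapor: z₂ = (0.7858, 0.2142).
Drum 2:
Rachford–Rice: g(ψ₂) = Σ zᵢ(Kᵢ−1)/(1+ψ₂(Kᵢ−1)) = 0.
g(0) = ΣzᵢKᵢ − 1 = 0.062 and g(1) = 1 − Σzᵢ/Kᵢ = -0.732, so a root lies in (0, 1).
Newton iteration, ψ₂⁰ = 0.5:
  ψ₂ = 0.500: g = -0.0867, g' = -0.451 → ψ₂ = 0.308
  ψ₂ = 0.308: g = -0.0153, g' = -0.309 → ψ₂ = 0.258
  ψ₂ = 0.258: g = -0.0006, g' = -0.286 → ψ₂ = 0.256
Converged at ψ₂ = 0.256.
  diethyl ether: x = 0.730, y = 0.949
  toluene: x = 0.270, y = 0.051

y_diethyl ether (drum 2) = 0.949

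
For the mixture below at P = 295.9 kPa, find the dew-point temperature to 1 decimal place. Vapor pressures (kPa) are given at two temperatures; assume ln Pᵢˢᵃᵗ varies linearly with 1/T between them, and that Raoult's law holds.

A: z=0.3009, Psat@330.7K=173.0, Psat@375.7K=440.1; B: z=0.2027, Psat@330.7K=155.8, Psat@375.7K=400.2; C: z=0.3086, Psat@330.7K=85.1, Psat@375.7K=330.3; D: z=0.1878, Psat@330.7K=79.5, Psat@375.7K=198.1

T = 371.2 K

Dew-point temperature: Σzᵢ·P/Pᵢˢᵃᵗ(T) = 1. Interpolate ln Pᵢˢᵃᵗ = aᵢ + bᵢ/T.
  T = 330.7 K: ΣzᵢP/Pᵢˢᵃᵗ = 2.6717
  T = 375.7 K: ΣzᵢP/Pᵢˢᵃᵗ = 0.9092
  T = 353.2 K: ΣzᵢP/Pᵢˢᵃᵗ = 1.4981
  T = 364.4 K: ΣzᵢP/Pᵢˢᵃᵗ = 1.1581
  T = 370.0 K: ΣzᵢP/Pᵢˢᵃᵗ = 1.0250
  T = 372.9 K: ΣzᵢP/Pᵢˢᵃᵗ = 0.9638
Interpolating between 370.0 K and 372.9 K gives T ≈ 371.2 K.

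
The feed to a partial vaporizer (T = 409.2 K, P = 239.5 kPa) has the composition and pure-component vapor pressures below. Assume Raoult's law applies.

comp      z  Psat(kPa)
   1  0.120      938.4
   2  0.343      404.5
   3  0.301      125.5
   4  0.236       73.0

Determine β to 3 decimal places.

Raoult's law: Kᵢ = Pᵢˢᵃᵗ/P = Pᵢˢᵃᵗ/239.5.
  K_1 = 938.4/239.5 = 3.91816, K_2 = 404.5/239.5 = 1.68894, K_3 = 125.5/239.5 = 0.52401, K_4 = 73.0/239.5 = 0.30480
Let β = V/F and solve Σ zᵢ(Kᵢ−1)/(1+β(Kᵢ−1)) = 0.
Check two-phase: ΣzᵢKᵢ = 1.279 > 1 and Σzᵢ/Kᵢ = 1.582 > 1, so g(0) = 0.279 > 0 and g(1) = -0.582 < 0.
Iterate (Newton) starting at β = 0.5:
  β = 0.500: g = -0.1213, g' = -0.644 → β = 0.312
Converged at β = 0.312.

β = 0.312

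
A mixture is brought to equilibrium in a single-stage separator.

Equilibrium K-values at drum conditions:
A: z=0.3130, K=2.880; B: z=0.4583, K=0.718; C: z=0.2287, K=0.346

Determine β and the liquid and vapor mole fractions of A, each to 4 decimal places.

β = 0.3791, x_A = 0.1828, y_A = 0.5263

Iterate (Newton) starting at β = 0.5:
  β = 0.5000: g = -0.06938, g' = -0.5593 → β = 0.3760
  β = 0.3760: g = 0.00186, g' = -0.5974 → β = 0.3791
Converged at β = 0.3791.
Compositions from xᵢ = zᵢ/(1+β(Kᵢ−1)), yᵢ = Kᵢxᵢ:
  A: x = 0.1828, y = 0.5263
  B: x = 0.5132, y = 0.3684
  C: x = 0.3041, y = 0.1052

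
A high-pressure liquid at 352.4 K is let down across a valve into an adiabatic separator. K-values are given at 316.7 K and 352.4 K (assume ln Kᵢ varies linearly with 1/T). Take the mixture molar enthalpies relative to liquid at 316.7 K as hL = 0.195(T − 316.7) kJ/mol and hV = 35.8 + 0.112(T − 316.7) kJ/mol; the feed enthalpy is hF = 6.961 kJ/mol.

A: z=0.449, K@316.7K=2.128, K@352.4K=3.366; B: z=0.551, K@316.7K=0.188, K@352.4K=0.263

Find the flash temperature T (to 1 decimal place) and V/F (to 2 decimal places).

Adiabatic flash: solve Rachford–Rice at each trial T, then check hF = ψ·hV(T) + (1−ψ)·hL(T).
  T = 316.7 K: K = (2.128, 0.188), RR gives ψ = 0.064, H_out = 2.308 kJ/mol
  T = 352.4 K: K = (3.366, 0.263), RR gives ψ = 0.376, H_out = 19.319 kJ/mol
  T = 334.5 K: K = (2.708, 0.224), RR gives ψ = 0.256, H_out = 12.262 kJ/mol
  T = 325.6 K: K = (2.408, 0.206), RR gives ψ = 0.174, H_out = 7.840 kJ/mol
  T = 321.1 K: K = (2.264, 0.197), RR gives ψ = 0.123, H_out = 5.220 kJ/mol
  T = 323.4 K: K = (2.337, 0.201), RR gives ψ = 0.150, H_out = 6.598 kJ/mol
Linear interpolation between T = 323.4 (H_out = 6.598) and T = 325.6 (H_out = 7.840) on hF = 6.961 gives T ≈ 324.0 K, at which ψ = 0.16.

T = 324.0 K, V/F = 0.16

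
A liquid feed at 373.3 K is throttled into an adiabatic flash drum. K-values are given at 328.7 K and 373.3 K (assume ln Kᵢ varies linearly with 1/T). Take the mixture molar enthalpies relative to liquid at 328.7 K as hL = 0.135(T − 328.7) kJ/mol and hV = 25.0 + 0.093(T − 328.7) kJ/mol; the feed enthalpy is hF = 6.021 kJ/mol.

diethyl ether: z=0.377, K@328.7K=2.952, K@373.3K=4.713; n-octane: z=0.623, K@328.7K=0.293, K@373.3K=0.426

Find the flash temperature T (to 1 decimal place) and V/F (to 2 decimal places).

T = 330.8 K, V/F = 0.23

Adiabatic flash: solve Rachford–Rice at each trial T, then check hF = ψ·hV(T) + (1−ψ)·hL(T).
  T = 328.7 K: K = (2.952, 0.293), RR gives ψ = 0.214, H_out = 5.352 kJ/mol
  T = 373.3 K: K = (4.713, 0.426), RR gives ψ = 0.489, H_out = 17.330 kJ/mol
  T = 351.0 K: K = (3.786, 0.358), RR gives ψ = 0.363, H_out = 11.749 kJ/mol
  T = 339.9 K: K = (3.359, 0.325), RR gives ψ = 0.294, H_out = 8.730 kJ/mol
  T = 334.3 K: K = (3.152, 0.309), RR gives ψ = 0.256, H_out = 7.094 kJ/mol
  T = 331.5 K: K = (3.051, 0.301), RR gives ψ = 0.236, H_out = 6.238 kJ/mol
  T = 330.1 K: K = (3.001, 0.297), RR gives ψ = 0.225, H_out = 5.799 kJ/mol
Linear interpolation between T = 330.1 (H_out = 5.799) and T = 331.5 (H_out = 6.238) on hF = 6.021 gives T ≈ 330.8 K, at which ψ = 0.23.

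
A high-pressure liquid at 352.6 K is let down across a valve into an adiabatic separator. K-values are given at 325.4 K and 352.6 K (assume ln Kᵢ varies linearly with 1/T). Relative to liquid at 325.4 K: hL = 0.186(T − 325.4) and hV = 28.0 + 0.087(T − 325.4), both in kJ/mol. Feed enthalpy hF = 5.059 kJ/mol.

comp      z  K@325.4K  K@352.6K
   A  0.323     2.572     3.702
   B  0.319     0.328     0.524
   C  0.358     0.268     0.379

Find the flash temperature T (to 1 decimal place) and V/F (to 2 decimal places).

Adiabatic flash: solve Rachford–Rice at each trial T, then check hF = ψ·hV(T) + (1−ψ)·hL(T).
  T = 325.4 K: K = (2.572, 0.328, 0.268), RR gives ψ = 0.028, H_out = 0.793 kJ/mol
  T = 352.6 K: K = (3.702, 0.524, 0.379), RR gives ψ = 0.332, H_out = 13.452 kJ/mol
  T = 339.0 K: K = (3.108, 0.418, 0.321), RR gives ψ = 0.189, H_out = 7.558 kJ/mol
  T = 332.2 K: K = (2.833, 0.371, 0.294), RR gives ψ = 0.113, H_out = 4.350 kJ/mol
  T = 335.6 K: K = (2.969, 0.394, 0.307), RR gives ψ = 0.152, H_out = 5.988 kJ/mol
  T = 333.9 K: K = (2.900, 0.383, 0.300), RR gives ψ = 0.132, H_out = 5.178 kJ/mol
Linear interpolation between T = 332.2 (H_out = 4.350) and T = 333.9 (H_out = 5.178) on hF = 5.059 gives T ≈ 333.7 K, at which ψ = 0.13.

T = 333.7 K, V/F = 0.13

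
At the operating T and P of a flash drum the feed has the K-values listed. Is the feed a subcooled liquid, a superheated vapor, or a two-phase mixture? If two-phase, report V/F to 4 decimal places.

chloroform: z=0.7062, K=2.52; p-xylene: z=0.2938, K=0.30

two-phase, V/F = 0.8156

ΣzᵢKᵢ = 1.8678; Σzᵢ/Kᵢ = 1.2596.
Both exceed 1, so a two-phase solution exists.
Material balance + equilibrium reduce to Σ zᵢ(Kᵢ−1)/(1+ψ(Kᵢ−1)) = 0.
Newton–Raphson from ψ = 0.5:
  ψ = 0.5000: g = 0.29350, g' = -0.8675 → ψ = 0.8383
  ψ = 0.8383: g = -0.02579, g' = -1.1588 → ψ = 0.8161
  ψ = 0.8161: g = -0.00058, g' = -1.1082 → ψ = 0.8156
Converged at ψ = 0.8156.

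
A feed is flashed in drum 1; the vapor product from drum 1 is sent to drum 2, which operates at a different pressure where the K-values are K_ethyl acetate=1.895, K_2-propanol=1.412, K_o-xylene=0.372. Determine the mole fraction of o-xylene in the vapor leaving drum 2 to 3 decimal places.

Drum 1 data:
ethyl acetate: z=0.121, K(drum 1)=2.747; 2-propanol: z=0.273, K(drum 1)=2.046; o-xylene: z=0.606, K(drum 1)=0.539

y_o-xylene (drum 2) = 0.176

Drum 1:
Material balance + equilibrium reduce to Σ zᵢ(Kᵢ−1)/(1+ψ₁(Kᵢ−1)) = 0.
Check two-phase: ΣzᵢKᵢ = 1.218 > 1 and Σzᵢ/Kᵢ = 1.302 > 1, so g(0) = 0.218 > 0 and g(1) = -0.302 < 0.
Newton–Raphson from ψ₁ = 0.59:
  ψ₁ = 0.590: g = -0.1031, g' = -0.447 → ψ₁ = 0.359
  ψ₁ = 0.359: g = 0.0026, g' = -0.482 → ψ₁ = 0.365
Converged at ψ₁ = 0.365.
Drum-1 compositions:
  ethyl acetate: x = 0.074, y = 0.203
  2-propanol: x = 0.198, y = 0.404
  o-xylene: x = 0.728, y = 0.393
Drum-2 feed = drum-1 vapor: z₂ = (0.2030, 0.4043, 0.3926).
Drum 2:
Material balance + equilibrium reduce to Σ zᵢ(Kᵢ−1)/(1+ψ₂(Kᵢ−1)) = 0.
Feasibility: ΣzᵢKᵢ = 1.102, Σzᵢ/Kᵢ = 1.449 — both > 1, two phases present.
Newton iteration, ψ₂⁰ = 0.5:
  ψ₂ = 0.500: g = -0.0958, g' = -0.454 → ψ₂ = 0.289
  ψ₂ = 0.289: g = -0.0080, g' = -0.389 → ψ₂ = 0.268
Converged at ψ₂ = 0.268.
  ethyl acetate: x = 0.164, y = 0.310
  2-propanol: x = 0.364, y = 0.514
  o-xylene: x = 0.472, y = 0.176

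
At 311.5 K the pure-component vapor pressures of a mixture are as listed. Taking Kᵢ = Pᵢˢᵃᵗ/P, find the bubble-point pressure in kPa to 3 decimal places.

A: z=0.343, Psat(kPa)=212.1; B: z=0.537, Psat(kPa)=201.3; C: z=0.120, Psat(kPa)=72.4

At the bubble point ψ → 0, so ΣzᵢKᵢ = 1 with Kᵢ = Pᵢˢᵃᵗ/P ⇒ P = ΣzᵢPᵢˢᵃᵗ.
P = 0.343·212.1 + 0.537·201.3 + 0.120·72.4 = 189.536 kPa

Pbub = 189.536 kPa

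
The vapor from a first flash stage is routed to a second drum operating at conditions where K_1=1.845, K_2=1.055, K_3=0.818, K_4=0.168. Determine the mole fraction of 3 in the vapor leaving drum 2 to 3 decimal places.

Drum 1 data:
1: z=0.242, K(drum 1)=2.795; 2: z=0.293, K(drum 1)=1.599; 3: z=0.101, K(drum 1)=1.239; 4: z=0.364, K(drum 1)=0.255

Drum 1:
Rachford–Rice: g(ψ₁) = Σ zᵢ(Kᵢ−1)/(1+ψ₁(Kᵢ−1)) = 0.
Feasibility: ΣzᵢKᵢ = 1.363, Σzᵢ/Kᵢ = 1.779 — both > 1, two phases present.
Newton iteration, ψ₁⁰ = 0.61:
  ψ₁ = 0.610: g = -0.1401, g' = -0.917 → ψ₁ = 0.457
  ψ₁ = 0.457: g = -0.0132, g' = -0.769 → ψ₁ = 0.440
Converged at ψ₁ = 0.440.
Drum-1 compositions:
  1: x = 0.135, y = 0.378
  2: x = 0.232, y = 0.371
  3: x = 0.091, y = 0.113
  4: x = 0.542, y = 0.138
Drum-2 feed = drum-1 vapor: z₂ = (0.3779, 0.3708, 0.1132, 0.1381).
Drum 2:
Iterate (Newton) starting at ψ₂ = 0.5:
  ψ₂ = 0.500: g = 0.0249, g' = -0.419 → ψ₂ = 0.559
  ψ₂ = 0.559: g = -0.0013, g' = -0.465 → ψ₂ = 0.557
Converged at ψ₂ = 0.557.
  1: x = 0.257, y = 0.474
  2: x = 0.360, y = 0.380
  3: x = 0.126, y = 0.103
  4: x = 0.257, y = 0.043

y_3 (drum 2) = 0.103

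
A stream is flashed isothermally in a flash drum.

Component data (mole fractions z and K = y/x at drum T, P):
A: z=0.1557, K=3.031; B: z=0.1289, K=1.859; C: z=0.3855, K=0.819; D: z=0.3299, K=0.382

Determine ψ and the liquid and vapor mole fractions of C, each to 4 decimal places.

Rachford–Rice: g(ψ) = Σ zᵢ(Kᵢ−1)/(1+ψ(Kᵢ−1)) = 0.
g(0) = ΣzᵢKᵢ − 1 = 0.1533 and g(1) = 1 − Σzᵢ/Kᵢ = -0.4550, so a root lies in (0, 1).
Newton–Raphson from ψ = 0.5:
  ψ = 0.5000: g = -0.13741, g' = -0.4838 → ψ = 0.2160
  ψ = 0.2160: g = 0.00531, g' = -0.5595 → ψ = 0.2255
Converged at ψ = 0.2255.
Compositions from xᵢ = zᵢ/(1+ψ(Kᵢ−1)), yᵢ = Kᵢxᵢ:
  A: x = 0.1068, y = 0.3237
  B: x = 0.1080, y = 0.2007
  C: x = 0.4019, y = 0.3292
  D: x = 0.3833, y = 0.1464

ψ = 0.2255, x_C = 0.4019, y_C = 0.3292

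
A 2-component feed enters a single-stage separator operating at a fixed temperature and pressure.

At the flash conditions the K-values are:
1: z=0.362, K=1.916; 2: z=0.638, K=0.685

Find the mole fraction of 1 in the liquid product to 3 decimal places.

Rachford–Rice: g(ψ) = Σ zᵢ(Kᵢ−1)/(1+ψ(Kᵢ−1)) = 0.
Check two-phase: ΣzᵢKᵢ = 1.131 > 1 and Σzᵢ/Kᵢ = 1.120 > 1, so g(0) = 0.131 > 0 and g(1) = -0.120 < 0.
Binary case is linear: z₁(K₁−1)(1+ψ(K₂−1)) + z₂(K₂−1)(1+ψ(K₁−1)) = 0
⇒ ψ = [z₁(K₁−1)+z₂(K₂−1)] / [−(K₁−1)(K₂−1)] = 0.1306/0.2885 = 0.453
Compositions from xᵢ = zᵢ/(1+ψ(Kᵢ−1)), yᵢ = Kᵢxᵢ:
  1: x = 0.256, y = 0.490
  2: x = 0.744, y = 0.510

x_1 = 0.256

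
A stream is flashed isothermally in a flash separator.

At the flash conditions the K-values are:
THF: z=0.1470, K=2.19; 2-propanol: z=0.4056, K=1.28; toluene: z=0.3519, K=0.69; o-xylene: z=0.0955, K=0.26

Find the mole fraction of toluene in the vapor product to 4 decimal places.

y_toluene = 0.2756

Material balance + equilibrium reduce to Σ zᵢ(Kᵢ−1)/(1+β(Kᵢ−1)) = 0.
Check two-phase: ΣzᵢKᵢ = 1.1087 > 1 and Σzᵢ/Kᵢ = 1.2613 > 1, so g(0) = 0.1087 > 0 and g(1) = -0.2613 < 0.
Newton iteration, β⁰ = 0.68:
  β = 0.6800: g = -0.08839, g' = -0.3522 → β = 0.4291
  β = 0.4291: g = -0.01218, g' = -0.2738 → β = 0.3846
  β = 0.3846: g = -0.00010, g' = -0.2697 → β = 0.3842
Converged at β = 0.3842.
Compositions from xᵢ = zᵢ/(1+β(Kᵢ−1)), yᵢ = Kᵢxᵢ:
  THF: x = 0.1009, y = 0.2209
  2-propanol: x = 0.3662, y = 0.4687
  toluene: x = 0.3995, y = 0.2756
  o-xylene: x = 0.1334, y = 0.0347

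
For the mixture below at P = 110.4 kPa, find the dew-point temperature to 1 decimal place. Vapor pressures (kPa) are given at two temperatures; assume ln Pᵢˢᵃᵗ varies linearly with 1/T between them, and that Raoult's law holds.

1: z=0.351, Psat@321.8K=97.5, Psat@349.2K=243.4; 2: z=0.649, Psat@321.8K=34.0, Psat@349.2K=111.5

Dew-point temperature: Σzᵢ·P/Pᵢˢᵃᵗ(T) = 1. Interpolate ln Pᵢˢᵃᵗ = aᵢ + bᵢ/T.
  T = 321.8 K: ΣzᵢP/Pᵢˢᵃᵗ = 2.5048
  T = 349.2 K: ΣzᵢP/Pᵢˢᵃᵗ = 0.8018
  T = 335.5 K: ΣzᵢP/Pᵢˢᵃᵗ = 1.3827
  T = 342.4 K: ΣzᵢP/Pᵢˢᵃᵗ = 1.0448
  T = 345.8 K: ΣzᵢP/Pᵢˢᵃᵗ = 0.9140
  T = 344.1 K: ΣzᵢP/Pᵢˢᵃᵗ = 0.9769
Interpolating between 342.4 K and 344.1 K gives T ≈ 343.5 K.

T = 343.5 K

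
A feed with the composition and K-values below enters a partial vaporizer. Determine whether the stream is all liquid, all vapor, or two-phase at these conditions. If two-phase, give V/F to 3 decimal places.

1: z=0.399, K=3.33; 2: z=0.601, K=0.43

two-phase, V/F = 0.442

ΣzᵢKᵢ = 1.587; Σzᵢ/Kᵢ = 1.517.
Both exceed 1, so a two-phase solution exists.
Material balance + equilibrium reduce to Σ zᵢ(Kᵢ−1)/(1+ψ(Kᵢ−1)) = 0.
Binary case is linear: z₁(K₁−1)(1+ψ(K₂−1)) + z₂(K₂−1)(1+ψ(K₁−1)) = 0
⇒ ψ = [z₁(K₁−1)+z₂(K₂−1)] / [−(K₁−1)(K₂−1)] = 0.5871/1.3281 = 0.442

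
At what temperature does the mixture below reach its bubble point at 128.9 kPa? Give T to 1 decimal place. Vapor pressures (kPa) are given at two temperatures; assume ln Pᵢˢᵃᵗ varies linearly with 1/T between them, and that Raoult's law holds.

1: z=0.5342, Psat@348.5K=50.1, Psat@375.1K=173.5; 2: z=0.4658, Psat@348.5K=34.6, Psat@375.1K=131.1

Bubble-point temperature: ΣzᵢPᵢˢᵃᵗ(T) = P. Interpolate ln Pᵢˢᵃᵗ = aᵢ + bᵢ/T.
  T = 348.5 K: ΣzᵢPᵢˢᵃᵗ = 42.88 kPa
  T = 375.1 K: ΣzᵢPᵢˢᵃᵗ = 153.75 kPa
  T = 361.8 K: ΣzᵢPᵢˢᵃᵗ = 83.10 kPa
  T = 368.5 K: ΣzᵢPᵢˢᵃᵗ = 113.92 kPa
  T = 371.8 K: ΣzᵢPᵢˢᵃᵗ = 132.52 kPa
  T = 370.1 K: ΣzᵢPᵢˢᵃᵗ = 122.63 kPa
Interpolating between 370.1 K and 371.8 K gives T ≈ 371.2 K.

T = 371.2 K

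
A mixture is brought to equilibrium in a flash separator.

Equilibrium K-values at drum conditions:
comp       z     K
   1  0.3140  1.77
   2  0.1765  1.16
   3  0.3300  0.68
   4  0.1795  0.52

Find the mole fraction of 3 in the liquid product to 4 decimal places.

x_3 = 0.3685

Rachford–Rice: g(ψ) = Σ zᵢ(Kᵢ−1)/(1+ψ(Kᵢ−1)) = 0.
Check two-phase: ΣzᵢKᵢ = 1.0783 > 1 and Σzᵢ/Kᵢ = 1.1600 > 1, so g(0) = 0.0783 > 0 and g(1) = -0.1600 < 0.
Iterate (Newton) starting at ψ = 0.5:
  ψ = 0.5000: g = -0.03836, g' = -0.2204 → ψ = 0.3259
  ψ = 0.3259: g = 0.00007, g' = -0.2233 → ψ = 0.3263
Converged at ψ = 0.3263.
Compositions from xᵢ = zᵢ/(1+ψ(Kᵢ−1)), yᵢ = Kᵢxᵢ:
  1: x = 0.2510, y = 0.4442
  2: x = 0.1677, y = 0.1946
  3: x = 0.3685, y = 0.2506
  4: x = 0.2128, y = 0.1107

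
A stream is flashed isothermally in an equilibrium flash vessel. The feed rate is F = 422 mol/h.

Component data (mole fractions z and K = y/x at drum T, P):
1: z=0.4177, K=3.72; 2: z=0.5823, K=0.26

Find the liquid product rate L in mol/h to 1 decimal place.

Material balance + equilibrium reduce to Σ zᵢ(Kᵢ−1)/(1+ψ(Kᵢ−1)) = 0.
Feasibility: ΣzᵢKᵢ = 1.7052, Σzᵢ/Kᵢ = 2.3519 — both > 1, two phases present.
Binary case is linear: z₁(K₁−1)(1+ψ(K₂−1)) + z₂(K₂−1)(1+ψ(K₁−1)) = 0
⇒ ψ = [z₁(K₁−1)+z₂(K₂−1)] / [−(K₁−1)(K₂−1)] = 0.70524/2.01280 = 0.3504
Then V = ψ·F = 0.3504·422 = 147.9 mol/h and L = F − V = 274.1 mol/h.

L = 274.1 mol/h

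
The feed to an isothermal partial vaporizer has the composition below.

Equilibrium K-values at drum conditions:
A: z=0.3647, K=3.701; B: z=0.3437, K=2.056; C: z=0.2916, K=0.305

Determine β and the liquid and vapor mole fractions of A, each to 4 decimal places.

Rachford–Rice: g(β) = Σ zᵢ(Kᵢ−1)/(1+β(Kᵢ−1)) = 0.
g(0) = ΣzᵢKᵢ − 1 = 1.1453 and g(1) = 1 − Σzᵢ/Kᵢ = -0.2218, so a root lies in (0, 1).
Iterate (Newton) starting at β = 0.5:
  β = 0.5000: g = 0.34602, g' = -0.9766 → β = 0.8543
  β = 0.8543: g = -0.01024, g' = -1.2026 → β = 0.8458
  β = 0.8458: g = -0.00009, g' = -1.1827 → β = 0.8457
Converged at β = 0.8457.
Compositions from xᵢ = zᵢ/(1+β(Kᵢ−1)), yᵢ = Kᵢxᵢ:
  A: x = 0.1110, y = 0.4110
  B: x = 0.1816, y = 0.3733
  C: x = 0.7074, y = 0.2158

β = 0.8457, x_A = 0.1110, y_A = 0.4110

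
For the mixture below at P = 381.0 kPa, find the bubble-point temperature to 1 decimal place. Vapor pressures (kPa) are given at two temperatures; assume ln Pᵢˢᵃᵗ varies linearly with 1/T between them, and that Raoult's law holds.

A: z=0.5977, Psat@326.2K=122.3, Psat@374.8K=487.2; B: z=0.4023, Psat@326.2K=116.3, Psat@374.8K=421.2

T = 367.1 K

Bubble-point temperature: ΣzᵢPᵢˢᵃᵗ(T) = P. Interpolate ln Pᵢˢᵃᵗ = aᵢ + bᵢ/T.
  T = 326.2 K: ΣzᵢPᵢˢᵃᵗ = 119.89 kPa
  T = 374.8 K: ΣzᵢPᵢˢᵃᵗ = 460.65 kPa
  T = 350.5 K: ΣzᵢPᵢˢᵃᵗ = 246.16 kPa
  T = 362.6 K: ΣzᵢPᵢˢᵃᵗ = 339.84 kPa
  T = 368.7 K: ΣzᵢPᵢˢᵃᵗ = 396.65 kPa
  T = 365.6 K: ΣzᵢPᵢˢᵃᵗ = 366.92 kPa
  T = 367.1 K: ΣzᵢPᵢˢᵃᵗ = 381.08 kPa
Interpolating between 365.6 K and 367.1 K gives T ≈ 367.1 K.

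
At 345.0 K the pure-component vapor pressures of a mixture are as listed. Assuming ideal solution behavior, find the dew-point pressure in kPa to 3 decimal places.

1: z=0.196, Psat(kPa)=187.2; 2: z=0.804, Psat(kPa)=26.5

Pdew = 31.861 kPa

At the dew point ψ → 1, so Σzᵢ/Kᵢ = 1 with Kᵢ = Pᵢˢᵃᵗ/P ⇒ 1/P = Σzᵢ/Pᵢˢᵃᵗ.
1/P = 0.196/187.2 + 0.804/26.5 = 0.031387 ⇒ P = 31.861 kPa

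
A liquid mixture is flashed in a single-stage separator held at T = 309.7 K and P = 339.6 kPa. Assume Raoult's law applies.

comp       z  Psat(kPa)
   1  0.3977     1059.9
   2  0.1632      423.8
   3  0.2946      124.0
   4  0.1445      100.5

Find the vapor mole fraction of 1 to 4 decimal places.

Raoult's law: Kᵢ = Pᵢˢᵃᵗ/P = Pᵢˢᵃᵗ/339.6.
  K_1 = 1059.9/339.6 = 3.121025, K_2 = 423.8/339.6 = 1.247939, K_3 = 124.0/339.6 = 0.365135, K_4 = 100.5/339.6 = 0.295936
Rachford–Rice: g(V/F) = Σ zᵢ(Kᵢ−1)/(1+V/F(Kᵢ−1)) = 0.
g(0) = ΣzᵢKᵢ − 1 = 0.5952 and g(1) = 1 − Σzᵢ/Kᵢ = -0.5533, so a root lies in (0, 1).
Newton–Raphson from V/F = 0.5:
  V/F = 0.5000: g = 0.01436, g' = -0.8548 → V/F = 0.5168
Converged at V/F = 0.5168.
Compositions from xᵢ = zᵢ/(1+V/F(Kᵢ−1)), yᵢ = Kᵢxᵢ:
  1: x = 0.1897, y = 0.5922
  2: x = 0.1447, y = 0.1805
  3: x = 0.4385, y = 0.1601
  4: x = 0.2272, y = 0.0672

y_1 = 0.5922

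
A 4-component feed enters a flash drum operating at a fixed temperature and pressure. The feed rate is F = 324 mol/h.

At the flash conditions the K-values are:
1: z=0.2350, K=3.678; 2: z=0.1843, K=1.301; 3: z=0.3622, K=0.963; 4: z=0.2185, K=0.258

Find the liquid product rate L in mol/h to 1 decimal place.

Newton–Raphson from β = 0.68:
  β = 0.6800: g = -0.07185, g' = -0.7139 → β = 0.5794
  β = 0.5794: g = -0.00418, g' = -0.6416 → β = 0.5728
Converged at β = 0.5728.
Then V = β·F = 0.5728·324 = 185.6 mol/h and L = F − V = 138.4 mol/h.

L = 138.4 mol/h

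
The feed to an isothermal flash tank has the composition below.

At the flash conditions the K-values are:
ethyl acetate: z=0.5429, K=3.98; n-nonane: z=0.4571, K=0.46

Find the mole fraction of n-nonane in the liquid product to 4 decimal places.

Binary case is linear: z₁(K₁−1)(1+β(K₂−1)) + z₂(K₂−1)(1+β(K₁−1)) = 0
⇒ β = [z₁(K₁−1)+z₂(K₂−1)] / [−(K₁−1)(K₂−1)] = 1.37101/1.60920 = 0.8520
Compositions from xᵢ = zᵢ/(1+β(Kᵢ−1)), yᵢ = Kᵢxᵢ:
  ethyl acetate: x = 0.1534, y = 0.6106
  n-nonane: x = 0.8466, y = 0.3894

x_n-nonane = 0.8466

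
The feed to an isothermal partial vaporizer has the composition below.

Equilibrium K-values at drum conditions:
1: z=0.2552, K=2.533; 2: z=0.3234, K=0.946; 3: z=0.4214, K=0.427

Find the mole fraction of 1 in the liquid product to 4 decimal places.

x_1 = 0.1914

Material balance + equilibrium reduce to Σ zᵢ(Kᵢ−1)/(1+V/F(Kᵢ−1)) = 0.
g(0) = ΣzᵢKᵢ − 1 = 0.1323 and g(1) = 1 − Σzᵢ/Kᵢ = -0.4295, so a root lies in (0, 1).
Newton iteration, V/F⁰ = 0.65:
  V/F = 0.6500: g = -0.20691, g' = -0.5028 → V/F = 0.2385
  V/F = 0.2385: g = -0.01089, g' = -0.5082 → V/F = 0.2171
  V/F = 0.2171: g = 0.00011, g' = -0.5191 → V/F = 0.2173
Converged at V/F = 0.2173.
Compositions from xᵢ = zᵢ/(1+V/F(Kᵢ−1)), yᵢ = Kᵢxᵢ:
  1: x = 0.1914, y = 0.4849
  2: x = 0.3272, y = 0.3096
  3: x = 0.4813, y = 0.2055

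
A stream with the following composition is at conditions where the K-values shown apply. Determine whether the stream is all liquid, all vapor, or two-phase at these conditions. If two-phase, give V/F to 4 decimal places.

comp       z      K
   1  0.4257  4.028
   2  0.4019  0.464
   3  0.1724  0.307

ΣzᵢKᵢ = 1.9541; Σzᵢ/Kᵢ = 1.5334.
Both exceed 1, so a two-phase solution exists.
Rachford–Rice: g(ψ) = Σ zᵢ(Kᵢ−1)/(1+ψ(Kᵢ−1)) = 0.
Newton iteration, ψ⁰ = 0.5:
  ψ = 0.5000: g = 0.03563, g' = -1.0269 → ψ = 0.5347
  ψ = 0.5347: g = 0.00041, g' = -1.0049 → ψ = 0.5351
Converged at ψ = 0.5351.

two-phase, V/F = 0.5351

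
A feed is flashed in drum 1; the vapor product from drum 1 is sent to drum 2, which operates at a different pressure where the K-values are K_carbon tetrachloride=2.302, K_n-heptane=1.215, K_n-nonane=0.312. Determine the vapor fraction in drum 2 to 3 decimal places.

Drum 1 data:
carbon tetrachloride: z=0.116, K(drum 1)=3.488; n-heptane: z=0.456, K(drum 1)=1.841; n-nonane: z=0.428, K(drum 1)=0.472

V/F (drum 2) = 0.239

Drum 1:
Material balance + equilibrium reduce to Σ zᵢ(Kᵢ−1)/(1+ψ₁(Kᵢ−1)) = 0.
Feasibility: ΣzᵢKᵢ = 1.446, Σzᵢ/Kᵢ = 1.188 — both > 1, two phases present.
Newton–Raphson from ψ₁ = 0.7:
  ψ₁ = 0.700: g = -0.0118, g' = -0.524 → ψ₁ = 0.677
Converged at ψ₁ = 0.677.
Drum-1 compositions:
  carbon tetrachloride: x = 0.043, y = 0.151
  n-heptane: x = 0.291, y = 0.535
  n-nonane: x = 0.666, y = 0.314
Drum-2 feed = drum-1 vapor: z₂ = (0.1507, 0.5348, 0.3145).
Drum 2:
Let ψ₂ = V/F and solve Σ zᵢ(Kᵢ−1)/(1+ψ₂(Kᵢ−1)) = 0.
Feasibility: ΣzᵢKᵢ = 1.095, Σzᵢ/Kᵢ = 1.514 — both > 1, two phases present.
Newton–Raphson from ψ₂ = 0.5:
  ψ₂ = 0.500: g = -0.1072, g' = -0.460 → ψ₂ = 0.267
  ψ₂ = 0.267: g = -0.0107, g' = -0.386 → ψ₂ = 0.239
Converged at ψ₂ = 0.239.
  carbon tetrachloride: x = 0.115, y = 0.265
  n-heptane: x = 0.509, y = 0.618
  n-nonane: x = 0.376, y = 0.117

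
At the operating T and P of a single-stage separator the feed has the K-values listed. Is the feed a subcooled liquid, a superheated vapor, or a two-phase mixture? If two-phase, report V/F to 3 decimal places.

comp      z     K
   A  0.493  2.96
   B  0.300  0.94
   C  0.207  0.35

two-phase, V/F = 0.908

ΣzᵢKᵢ = 1.814; Σzᵢ/Kᵢ = 1.077.
Both exceed 1, so a two-phase solution exists.
Material balance + equilibrium reduce to Σ zᵢ(Kᵢ−1)/(1+ψ(Kᵢ−1)) = 0.
Newton iteration, ψ⁰ = 0.46:
  ψ = 0.460: g = 0.2977, g' = -0.703 → ψ = 0.884
  ψ = 0.884: g = 0.0186, g' = -0.738 → ψ = 0.909
  ψ = 0.909: g = -0.0004, g' = -0.768 → ψ = 0.908
Converged at ψ = 0.908.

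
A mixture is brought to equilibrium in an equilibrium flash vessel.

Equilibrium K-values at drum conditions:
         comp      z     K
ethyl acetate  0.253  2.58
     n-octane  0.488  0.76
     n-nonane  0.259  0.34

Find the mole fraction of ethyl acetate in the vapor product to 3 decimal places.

Newton–Raphson from ψ = 0.44:
  ψ = 0.440: g = -0.1360, g' = -0.479 → ψ = 0.156
  ψ = 0.156: g = 0.0085, g' = -0.577 → ψ = 0.171
Converged at ψ = 0.171.
Compositions from xᵢ = zᵢ/(1+ψ(Kᵢ−1)), yᵢ = Kᵢxᵢ:
  ethyl acetate: x = 0.199, y = 0.514
  n-octane: x = 0.509, y = 0.387
  n-nonane: x = 0.292, y = 0.099

y_ethyl acetate = 0.514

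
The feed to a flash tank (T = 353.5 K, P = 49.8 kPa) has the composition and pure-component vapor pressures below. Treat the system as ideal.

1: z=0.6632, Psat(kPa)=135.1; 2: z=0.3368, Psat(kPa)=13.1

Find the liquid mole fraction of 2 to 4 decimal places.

Raoult's law: Kᵢ = Pᵢˢᵃᵗ/P = Pᵢˢᵃᵗ/49.8.
  K_1 = 135.1/49.8 = 2.712851, K_2 = 13.1/49.8 = 0.263052
Rachford–Rice: g(β) = Σ zᵢ(Kᵢ−1)/(1+β(Kᵢ−1)) = 0.
Check two-phase: ΣzᵢKᵢ = 1.8878 > 1 and Σzᵢ/Kᵢ = 1.5248 > 1, so g(0) = 0.8878 > 0 and g(1) = -0.5248 < 0.
Binary case is linear: z₁(K₁−1)(1+β(K₂−1)) + z₂(K₂−1)(1+β(K₁−1)) = 0
⇒ β = [z₁(K₁−1)+z₂(K₂−1)] / [−(K₁−1)(K₂−1)] = 0.88776/1.26228 = 0.7033
Compositions from xᵢ = zᵢ/(1+β(Kᵢ−1)), yᵢ = Kᵢxᵢ:
  1: x = 0.3008, y = 0.8161
  2: x = 0.6992, y = 0.1839

x_2 = 0.6992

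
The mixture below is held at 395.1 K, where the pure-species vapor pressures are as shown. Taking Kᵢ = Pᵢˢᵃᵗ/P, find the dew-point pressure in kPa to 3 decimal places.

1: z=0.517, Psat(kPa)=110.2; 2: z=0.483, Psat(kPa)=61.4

At the dew point ψ → 1, so Σzᵢ/Kᵢ = 1 with Kᵢ = Pᵢˢᵃᵗ/P ⇒ 1/P = Σzᵢ/Pᵢˢᵃᵗ.
1/P = 0.517/110.2 + 0.483/61.4 = 0.012558 ⇒ P = 79.631 kPa

Pdew = 79.631 kPa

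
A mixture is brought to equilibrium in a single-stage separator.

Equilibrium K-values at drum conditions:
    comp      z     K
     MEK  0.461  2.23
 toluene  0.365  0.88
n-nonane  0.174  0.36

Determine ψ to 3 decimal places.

ψ = 0.819

Rachford–Rice: g(ψ) = Σ zᵢ(Kᵢ−1)/(1+ψ(Kᵢ−1)) = 0.
Feasibility: ΣzᵢKᵢ = 1.412, Σzᵢ/Kᵢ = 1.105 — both > 1, two phases present.
Newton iteration, ψ⁰ = 0.43:
  ψ = 0.430: g = 0.1710, g' = -0.440 → ψ = 0.819
Converged at ψ = 0.819.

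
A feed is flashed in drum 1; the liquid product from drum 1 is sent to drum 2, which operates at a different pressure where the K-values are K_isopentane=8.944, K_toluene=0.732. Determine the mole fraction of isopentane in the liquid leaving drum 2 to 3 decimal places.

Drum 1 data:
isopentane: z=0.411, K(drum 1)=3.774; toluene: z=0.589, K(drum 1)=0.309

Drum 1:
Material balance + equilibrium reduce to Σ zᵢ(Kᵢ−1)/(1+ψ₁(Kᵢ−1)) = 0.
Feasibility: ΣzᵢKᵢ = 1.733, Σzᵢ/Kᵢ = 2.015 — both > 1, two phases present.
Iterate (Newton) starting at ψ₁ = 0.7:
  ψ₁ = 0.700: g = -0.4007, g' = -1.420 → ψ₁ = 0.418
  ψ₁ = 0.418: g = -0.0442, g' = -1.234 → ψ₁ = 0.382
Converged at ψ₁ = 0.382.
Drum-1 compositions:
  isopentane: x = 0.199, y = 0.753
  toluene: x = 0.801, y = 0.247
Drum-2 feed = drum-1 liquid: z₂ = (0.1994, 0.8006).
Drum 2:
Let ψ₂ = V/F and solve Σ zᵢ(Kᵢ−1)/(1+ψ₂(Kᵢ−1)) = 0.
Feasibility: ΣzᵢKᵢ = 2.370, Σzᵢ/Kᵢ = 1.116 — both > 1, two phases present.
Iterate (Newton) starting at ψ₂ = 0.5:
  ψ₂ = 0.500: g = 0.0709, g' = -0.586 → ψ₂ = 0.621
  ψ₂ = 0.621: g = 0.0096, g' = -0.440 → ψ₂ = 0.643
Converged at ψ₂ = 0.643.
  isopentane: x = 0.033, y = 0.292
  toluene: x = 0.967, y = 0.708

x_isopentane (drum 2) = 0.033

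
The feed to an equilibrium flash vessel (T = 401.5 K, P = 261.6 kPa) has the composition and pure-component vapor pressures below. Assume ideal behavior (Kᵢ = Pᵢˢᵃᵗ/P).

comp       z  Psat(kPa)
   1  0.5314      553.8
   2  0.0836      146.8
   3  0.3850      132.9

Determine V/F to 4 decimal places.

Raoult's law: Kᵢ = Pᵢˢᵃᵗ/P = Pᵢˢᵃᵗ/261.6.
  K_1 = 553.8/261.6 = 2.116972, K_2 = 146.8/261.6 = 0.561162, K_3 = 132.9/261.6 = 0.508028
Rachford–Rice: g(V/F) = Σ zᵢ(Kᵢ−1)/(1+V/F(Kᵢ−1)) = 0.
Feasibility: ΣzᵢKᵢ = 1.3675, Σzᵢ/Kᵢ = 1.1578 — both > 1, two phases present.
Iterate (Newton) starting at V/F = 0.5:
  V/F = 0.5000: g = 0.08266, g' = -0.4633 → V/F = 0.6784
  V/F = 0.6784: g = 0.00114, g' = -0.4572 → V/F = 0.6809
Converged at V/F = 0.6809.

V/F = 0.6809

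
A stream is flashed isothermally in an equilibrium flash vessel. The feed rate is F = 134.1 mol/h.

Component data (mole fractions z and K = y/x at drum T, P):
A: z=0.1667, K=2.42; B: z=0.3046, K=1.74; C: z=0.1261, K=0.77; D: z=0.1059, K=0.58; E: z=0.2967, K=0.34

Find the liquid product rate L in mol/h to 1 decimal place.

Iterate (Newton) starting at ψ = 0.5:
  ψ = 0.5000: g = -0.07839, g' = -0.5302 → ψ = 0.3522
  ψ = 0.3522: g = -0.00226, g' = -0.5073 → ψ = 0.3477
Converged at ψ = 0.3477.
Then V = ψ·F = 0.3477·134.1 = 46.6 mol/h and L = F − V = 87.5 mol/h.

L = 87.5 mol/h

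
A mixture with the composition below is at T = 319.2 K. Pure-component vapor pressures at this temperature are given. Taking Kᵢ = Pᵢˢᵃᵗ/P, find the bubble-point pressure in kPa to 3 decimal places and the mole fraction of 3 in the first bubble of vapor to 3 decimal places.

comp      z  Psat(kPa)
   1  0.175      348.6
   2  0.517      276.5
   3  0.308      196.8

At the bubble point ψ → 0, so ΣzᵢKᵢ = 1 with Kᵢ = Pᵢˢᵃᵗ/P ⇒ P = ΣzᵢPᵢˢᵃᵗ.
P = 0.175·348.6 + 0.517·276.5 + 0.308·196.8 = 264.570 kPa
yᵢ = zᵢPᵢˢᵃᵗ/P ⇒ y_3 = 0.308·196.8/264.570 = 0.229

Pbub = 264.570 kPa, y_3 = 0.229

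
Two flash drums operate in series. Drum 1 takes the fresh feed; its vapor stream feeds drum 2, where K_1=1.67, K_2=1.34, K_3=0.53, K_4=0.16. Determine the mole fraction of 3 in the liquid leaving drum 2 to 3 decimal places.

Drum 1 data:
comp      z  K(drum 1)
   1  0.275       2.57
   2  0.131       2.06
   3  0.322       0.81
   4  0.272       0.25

x_3 (drum 2) = 0.346

Drum 1:
Newton–Raphson from ψ₁ = 0.5:
  ψ₁ = 0.500: g = -0.0614, g' = -0.681 → ψ₁ = 0.410
  ψ₁ = 0.410: g = -0.0014, g' = -0.655 → ψ₁ = 0.408
Converged at ψ₁ = 0.408.
Drum-1 compositions:
  1: x = 0.168, y = 0.431
  2: x = 0.091, y = 0.188
  3: x = 0.349, y = 0.283
  4: x = 0.392, y = 0.098
Drum-2 feed = drum-1 vapor: z₂ = (0.4309, 0.1884, 0.2827, 0.0980).
Drum 2:
Material balance + equilibrium reduce to Σ zᵢ(Kᵢ−1)/(1+ψ₂(Kᵢ−1)) = 0.
Feasibility: ΣzᵢKᵢ = 1.138, Σzᵢ/Kᵢ = 1.544 — both > 1, two phases present.
Newton–Raphson from ψ₂ = 0.5:
  ψ₂ = 0.500: g = -0.0446, g' = -0.437 → ψ₂ = 0.398
  ψ₂ = 0.398: g = -0.0027, g' = -0.388 → ψ₂ = 0.391
Converged at ψ₂ = 0.391.
  1: x = 0.341, y = 0.570
  2: x = 0.166, y = 0.223
  3: x = 0.346, y = 0.184
  4: x = 0.146, y = 0.023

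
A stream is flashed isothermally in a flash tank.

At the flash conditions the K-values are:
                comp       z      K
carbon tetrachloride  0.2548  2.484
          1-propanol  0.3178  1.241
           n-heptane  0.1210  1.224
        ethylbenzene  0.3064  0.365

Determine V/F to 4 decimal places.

V/F = 0.5520

Material balance + equilibrium reduce to Σ zᵢ(Kᵢ−1)/(1+V/F(Kᵢ−1)) = 0.
g(0) = ΣzᵢKᵢ − 1 = 0.2873 and g(1) = 1 − Σzᵢ/Kᵢ = -0.2970, so a root lies in (0, 1).
Iterate (Newton) starting at V/F = 0.57:
  V/F = 0.5700: g = -0.00871, g' = -0.4872 → V/F = 0.5521
  V/F = 0.5521: g = -0.00005, g' = -0.4817 → V/F = 0.5520
Converged at V/F = 0.5520.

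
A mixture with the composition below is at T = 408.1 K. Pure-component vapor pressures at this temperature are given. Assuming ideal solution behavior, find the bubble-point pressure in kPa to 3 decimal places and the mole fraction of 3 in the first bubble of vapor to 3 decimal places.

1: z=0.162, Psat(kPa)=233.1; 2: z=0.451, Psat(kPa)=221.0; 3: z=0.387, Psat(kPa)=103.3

At the bubble point ψ → 0, so ΣzᵢKᵢ = 1 with Kᵢ = Pᵢˢᵃᵗ/P ⇒ P = ΣzᵢPᵢˢᵃᵗ.
P = 0.162·233.1 + 0.451·221.0 + 0.387·103.3 = 177.410 kPa
yᵢ = zᵢPᵢˢᵃᵗ/P ⇒ y_3 = 0.387·103.3/177.410 = 0.225

Pbub = 177.410 kPa, y_3 = 0.225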